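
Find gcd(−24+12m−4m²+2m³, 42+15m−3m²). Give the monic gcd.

Apply the Euclidean algorithm:
  2m³−4m²+12m−24 = (−(2/3)m−2)(−3m²+15m+42) + (70m+60)
  −3m²+15m+42 = (−(3/70)m+123/490)(70m+60) + (1320/49)
  70m+60 = ((343/132)m+49/22)(1320/49) + (0)
The last nonzero remainder is the constant 1320/49, so the polynomials are coprime and gcd = 1.

1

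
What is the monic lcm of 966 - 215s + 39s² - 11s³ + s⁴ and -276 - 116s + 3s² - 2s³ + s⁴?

1932 + 536s - 137s² + 17s³ - 9s⁴ + s⁵

By polynomial division,
  s⁴ - 11s³ + 39s² - 215s + 966 = (s⁴ - 2s³ + 3s² - 116s - 276) + (-9s³ + 36s² - 99s + 1242)
  s⁴ - 2s³ + 3s² - 116s - 276 = (-(1/9)s - 2/9)(-9s³ + 36s² - 99s + 1242) + (0)
Last nonzero remainder: -9s³ + 36s² - 99s + 1242. Dividing through by -9 gives the monic gcd s³ - 4s² + 11s - 138.
Then lcm(f, g) = f·g / gcd(f, g); expanding and making the result monic gives the answer.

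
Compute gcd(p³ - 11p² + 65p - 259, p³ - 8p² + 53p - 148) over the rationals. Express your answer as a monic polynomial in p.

Repeated division with remainder:
  p³ - 11p² + 65p - 259 = (p³ - 8p² + 53p - 148) + (-3p² + 12p - 111)
  p³ - 8p² + 53p - 148 = (-(1/3)p + 4/3)(-3p² + 12p - 111) + (0)
Last nonzero remainder: -3p² + 12p - 111. Dividing through by -3 gives the monic gcd p² - 4p + 37.

p² - 4p + 37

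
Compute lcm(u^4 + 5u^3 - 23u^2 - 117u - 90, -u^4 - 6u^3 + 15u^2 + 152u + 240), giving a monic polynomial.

u^6 + 13u^5 + 33u^4 - 221u^3 - 1394u^2 - 2592u - 1440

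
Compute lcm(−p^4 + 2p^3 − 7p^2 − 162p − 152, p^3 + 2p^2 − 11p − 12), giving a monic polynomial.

By polynomial division,
  −p^4 + 2p^3 − 7p^2 − 162p − 152 = (−p + 4)(p^3 + 2p^2 − 11p − 12) + (−26p^2 − 130p − 104)
  p^3 + 2p^2 − 11p − 12 = (−(1/26)p + 3/26)(−26p^2 − 130p − 104) + (0)
Last nonzero remainder: −26p^2 − 130p − 104. Dividing through by −26 gives the monic gcd p^2 + 5p + 4.
Then lcm(f, g) = f·g / gcd(f, g); expanding and making the result monic gives the answer.

p^5 − 5p^4 + 13p^3 + 141p^2 − 334p − 456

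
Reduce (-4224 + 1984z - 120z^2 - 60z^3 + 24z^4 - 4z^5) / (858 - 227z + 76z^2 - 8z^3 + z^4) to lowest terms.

(-192 + 64z + 12z^2 - 4z^3)/(39 - 5z + z^2)

Euclidean algorithm in ℚ[z]:
  -4z^5 + 24z^4 - 60z^3 - 120z^2 + 1984z - 4224 = (-4z - 8)(z^4 - 8z^3 + 76z^2 - 227z + 858) + (180z^3 - 420z^2 + 3600z + 2640)
  z^4 - 8z^3 + 76z^2 - 227z + 858 = ((1/180)z - 17/540)(180z^3 - 420z^2 + 3600z + 2640) + ((385/9)z^2 - (385/3)z + 8470/9)
  180z^3 - 420z^2 + 3600z + 2640 = ((324/77)z + 216/77)((385/9)z^2 - (385/3)z + 8470/9) + (0)
Last nonzero remainder: (385/9)z^2 - (385/3)z + 8470/9. Dividing through by 385/9 gives the monic gcd z^2 - 3z + 22.
Cancel z^2 - 3z + 22 from numerator and denominator to get the reduced form.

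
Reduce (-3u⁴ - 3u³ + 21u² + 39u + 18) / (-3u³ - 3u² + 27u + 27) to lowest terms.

Apply the Euclidean algorithm:
  -3u⁴ - 3u³ + 21u² + 39u + 18 = (u)(-3u³ - 3u² + 27u + 27) + (-6u² + 12u + 18)
  -3u³ - 3u² + 27u + 27 = ((1/2)u + 3/2)(-6u² + 12u + 18) + (0)
Last nonzero remainder: -6u² + 12u + 18. Dividing through by -6 gives the monic gcd u² - 2u - 3.
Cancel u² - 2u - 3 from numerator and denominator to get the reduced form.

(u² + 3u + 2)/(u + 3)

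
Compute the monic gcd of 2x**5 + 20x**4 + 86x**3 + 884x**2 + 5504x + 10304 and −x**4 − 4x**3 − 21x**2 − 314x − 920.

x**3 − x**2 + 26x + 184

Apply the Euclidean algorithm:
  2x**5 + 20x**4 + 86x**3 + 884x**2 + 5504x + 10304 = (−2x − 12)(−x**4 − 4x**3 − 21x**2 − 314x − 920) + (−4x**3 + 4x**2 − 104x − 736)
  −x**4 − 4x**3 − 21x**2 − 314x − 920 = ((1/4)x + 5/4)(−4x**3 + 4x**2 − 104x − 736) + (0)
Last nonzero remainder: −4x**3 + 4x**2 − 104x − 736. Dividing through by −4 gives the monic gcd x**3 − x**2 + 26x + 184.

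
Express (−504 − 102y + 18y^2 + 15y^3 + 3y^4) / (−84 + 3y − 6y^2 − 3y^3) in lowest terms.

(42 − 2y − y^2 − y^3)/(7 − 2y + y^2)

Apply the Euclidean algorithm:
  3y^4 + 15y^3 + 18y^2 − 102y − 504 = (−y − 3)(−3y^3 − 6y^2 + 3y − 84) + (3y^2 − 177y − 756)
  −3y^3 − 6y^2 + 3y − 84 = (−y − 61)(3y^2 − 177y − 756) + (−11550y − 46200)
  3y^2 − 177y − 756 = (−(1/3850)y + 9/550)(−11550y − 46200) + (0)
Last nonzero remainder: −11550y − 46200. Dividing through by −11550 gives the monic gcd y + 4.
Cancel y + 4 from numerator and denominator to get the reduced form.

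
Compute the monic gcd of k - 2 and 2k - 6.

Repeated division with remainder:
  k - 2 = (1/2)(2k - 6) + (1)
  2k - 6 = (2k - 6)(1) + (0)
The last nonzero remainder is the constant 1, so the polynomials are coprime and gcd = 1.

1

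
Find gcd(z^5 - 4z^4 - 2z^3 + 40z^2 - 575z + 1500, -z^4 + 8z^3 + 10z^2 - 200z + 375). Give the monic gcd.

Euclidean algorithm in ℚ[z]:
  z^5 - 4z^4 - 2z^3 + 40z^2 - 575z + 1500 = (-z - 4)(-z^4 + 8z^3 + 10z^2 - 200z + 375) + (40z^3 - 120z^2 - 1000z + 3000)
  -z^4 + 8z^3 + 10z^2 - 200z + 375 = (-(1/40)z + 1/8)(40z^3 - 120z^2 - 1000z + 3000) + (0)
Last nonzero remainder: 40z^3 - 120z^2 - 1000z + 3000. Dividing through by 40 gives the monic gcd z^3 - 3z^2 - 25z + 75.

z^3 - 3z^2 - 25z + 75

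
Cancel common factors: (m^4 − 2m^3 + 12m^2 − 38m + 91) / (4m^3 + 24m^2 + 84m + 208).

(m^2 − 4m + 7)/(4m + 16)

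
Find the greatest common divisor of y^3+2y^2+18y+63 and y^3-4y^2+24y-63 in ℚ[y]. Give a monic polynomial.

y^2-y+21

Repeated division with remainder:
  y^3+2y^2+18y+63 = (y^3-4y^2+24y-63) + (6y^2-6y+126)
  y^3-4y^2+24y-63 = ((1/6)y-1/2)(6y^2-6y+126) + (0)
Last nonzero remainder: 6y^2-6y+126. Dividing through by 6 gives the monic gcd y^2-y+21.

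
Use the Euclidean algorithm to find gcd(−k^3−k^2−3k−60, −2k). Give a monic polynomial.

1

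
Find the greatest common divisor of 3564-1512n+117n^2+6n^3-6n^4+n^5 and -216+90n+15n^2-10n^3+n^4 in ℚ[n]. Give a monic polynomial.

18-9n+n^2

Apply the Euclidean algorithm:
  n^5-6n^4+6n^3+117n^2-1512n+3564 = (n+4)(n^4-10n^3+15n^2+90n-216) + (31n^3-33n^2-1656n+4428)
  n^4-10n^3+15n^2+90n-216 = ((1/31)n-277/961)(31n^3-33n^2-1656n+4428) + ((56610/961)n^2-(509490/961)n+1018980/961)
  31n^3-33n^2-1656n+4428 = ((29791/56610)n+39401/9435)((56610/961)n^2-(509490/961)n+1018980/961) + (0)
Last nonzero remainder: (56610/961)n^2-(509490/961)n+1018980/961. Dividing through by 56610/961 gives the monic gcd n^2-9n+18.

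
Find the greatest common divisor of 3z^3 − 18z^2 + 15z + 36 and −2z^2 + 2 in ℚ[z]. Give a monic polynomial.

Apply the Euclidean algorithm:
  3z^3 − 18z^2 + 15z + 36 = (−(3/2)z + 9)(−2z^2 + 2) + (18z + 18)
  −2z^2 + 2 = (−(1/9)z + 1/9)(18z + 18) + (0)
Last nonzero remainder: 18z + 18. Dividing through by 18 gives the monic gcd z + 1.

z + 1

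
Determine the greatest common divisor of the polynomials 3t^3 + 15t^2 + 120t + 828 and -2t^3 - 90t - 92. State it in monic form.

t^2 - t + 46

Repeated division with remainder:
  3t^3 + 15t^2 + 120t + 828 = (-3/2)(-2t^3 - 90t - 92) + (15t^2 - 15t + 690)
  -2t^3 - 90t - 92 = (-(2/15)t - 2/15)(15t^2 - 15t + 690) + (0)
Last nonzero remainder: 15t^2 - 15t + 690. Dividing through by 15 gives the monic gcd t^2 - t + 46.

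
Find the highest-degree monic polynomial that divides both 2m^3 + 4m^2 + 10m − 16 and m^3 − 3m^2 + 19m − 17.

m − 1

Euclidean algorithm in ℚ[m]:
  2m^3 + 4m^2 + 10m − 16 = (2)(m^3 − 3m^2 + 19m − 17) + (10m^2 − 28m + 18)
  m^3 − 3m^2 + 19m − 17 = ((1/10)m − 1/50)(10m^2 − 28m + 18) + ((416/25)m − 416/25)
  10m^2 − 28m + 18 = ((125/208)m − 225/208)((416/25)m − 416/25) + (0)
Last nonzero remainder: (416/25)m − 416/25. Dividing through by 416/25 gives the monic gcd m − 1.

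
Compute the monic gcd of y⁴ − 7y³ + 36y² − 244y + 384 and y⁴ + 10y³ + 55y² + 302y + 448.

Euclidean algorithm in ℚ[y]:
  y⁴ − 7y³ + 36y² − 244y + 384 = (y⁴ + 10y³ + 55y² + 302y + 448) + (−17y³ − 19y² − 546y − 64)
  y⁴ + 10y³ + 55y² + 302y + 448 = (−(1/17)y − 151/289)(−17y³ − 19y² − 546y − 64) + ((3744/289)y² + (3744/289)y + 119808/289)
  −17y³ − 19y² − 546y − 64 = (−(4913/3744)y − 289/1872)((3744/289)y² + (3744/289)y + 119808/289) + (0)
Last nonzero remainder: (3744/289)y² + (3744/289)y + 119808/289. Dividing through by 3744/289 gives the monic gcd y² + y + 32.

y² + y + 32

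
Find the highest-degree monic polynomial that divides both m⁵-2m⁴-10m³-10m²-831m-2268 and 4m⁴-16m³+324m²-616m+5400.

Repeated division with remainder:
  m⁵-2m⁴-10m³-10m²-831m-2268 = ((1/4)m+1/2)(4m⁴-16m³+324m²-616m+5400) + (-83m³-18m²-1873m-4968)
  4m⁴-16m³+324m²-616m+5400 = (-(4/83)m+1400/6889)(-83m³-18m²-1873m-4968) + ((1635400/6889)m²-(3270800/6889)m+44155800/6889)
  -83m³-18m²-1873m-4968 = (-(571787/1635400)m-158447/204425)((1635400/6889)m²-(3270800/6889)m+44155800/6889) + (0)
Last nonzero remainder: (1635400/6889)m²-(3270800/6889)m+44155800/6889. Dividing through by 1635400/6889 gives the monic gcd m²-2m+27.

m²-2m+27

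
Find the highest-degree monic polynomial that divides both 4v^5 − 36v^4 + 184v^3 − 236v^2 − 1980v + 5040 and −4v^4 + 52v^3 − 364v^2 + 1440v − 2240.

Apply the Euclidean algorithm:
  4v^5 − 36v^4 + 184v^3 − 236v^2 − 1980v + 5040 = (−v − 4)(−4v^4 + 52v^3 − 364v^2 + 1440v − 2240) + (28v^3 − 252v^2 + 1540v − 3920)
  −4v^4 + 52v^3 − 364v^2 + 1440v − 2240 = (−(1/7)v + 4/7)(28v^3 − 252v^2 + 1540v − 3920) + (0)
Last nonzero remainder: 28v^3 − 252v^2 + 1540v − 3920. Dividing through by 28 gives the monic gcd v^3 − 9v^2 + 55v − 140.

v^3 − 9v^2 + 55v − 140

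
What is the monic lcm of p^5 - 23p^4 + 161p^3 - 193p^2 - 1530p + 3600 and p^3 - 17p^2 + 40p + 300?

Repeated division with remainder:
  p^5 - 23p^4 + 161p^3 - 193p^2 - 1530p + 3600 = (p^2 - 6p + 19)(p^3 - 17p^2 + 40p + 300) + (70p^2 - 490p - 2100)
  p^3 - 17p^2 + 40p + 300 = ((1/70)p - 1/7)(70p^2 - 490p - 2100) + (0)
Last nonzero remainder: 70p^2 - 490p - 2100. Dividing through by 70 gives the monic gcd p^2 - 7p - 30.
Then lcm(f, g) = f·g / gcd(f, g); expanding and making the result monic gives the answer.

p^6 - 33p^5 + 391p^4 - 1803p^3 + 400p^2 + 18900p - 36000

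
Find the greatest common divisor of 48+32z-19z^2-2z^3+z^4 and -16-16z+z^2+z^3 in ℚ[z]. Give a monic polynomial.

-16-16z+z^2+z^3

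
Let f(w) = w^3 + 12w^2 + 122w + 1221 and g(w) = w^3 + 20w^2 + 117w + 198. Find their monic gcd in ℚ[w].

Euclidean algorithm in ℚ[w]:
  w^3 + 12w^2 + 122w + 1221 = (w^3 + 20w^2 + 117w + 198) + (−8w^2 + 5w + 1023)
  w^3 + 20w^2 + 117w + 198 = (−(1/8)w − 165/64)(−8w^2 + 5w + 1023) + ((16497/64)w + 181467/64)
  −8w^2 + 5w + 1023 = (−(512/16497)w + 1984/5499)((16497/64)w + 181467/64) + (0)
Last nonzero remainder: (16497/64)w + 181467/64. Dividing through by 16497/64 gives the monic gcd w + 11.

w + 11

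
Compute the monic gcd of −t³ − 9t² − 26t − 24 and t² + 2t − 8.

t + 4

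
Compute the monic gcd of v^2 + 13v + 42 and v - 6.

1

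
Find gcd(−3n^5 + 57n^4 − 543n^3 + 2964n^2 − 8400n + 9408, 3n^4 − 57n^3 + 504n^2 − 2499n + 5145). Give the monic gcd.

n^2 − 7n + 49

Apply the Euclidean algorithm:
  −3n^5 + 57n^4 − 543n^3 + 2964n^2 − 8400n + 9408 = (−n)(3n^4 − 57n^3 + 504n^2 − 2499n + 5145) + (−39n^3 + 465n^2 − 3255n + 9408)
  3n^4 − 57n^3 + 504n^2 − 2499n + 5145 = (−(1/13)n + 92/169)(−39n^3 + 465n^2 − 3255n + 9408) + ((81/169)n^2 − (567/169)n + 3969/169)
  −39n^3 + 465n^2 − 3255n + 9408 = (−(2197/27)n + 10816/27)((81/169)n^2 − (567/169)n + 3969/169) + (0)
Last nonzero remainder: (81/169)n^2 − (567/169)n + 3969/169. Dividing through by 81/169 gives the monic gcd n^2 − 7n + 49.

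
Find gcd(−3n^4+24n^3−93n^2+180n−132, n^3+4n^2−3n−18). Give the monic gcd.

Euclidean algorithm in ℚ[n]:
  −3n^4+24n^3−93n^2+180n−132 = (−3n+36)(n^3+4n^2−3n−18) + (−246n^2+234n+516)
  n^3+4n^2−3n−18 = (−(1/246)n−203/10086)(−246n^2+234n+516) + ((6400/1681)n−12800/1681)
  −246n^2+234n+516 = (−(206763/3200)n−216849/3200)((6400/1681)n−12800/1681) + (0)
Last nonzero remainder: (6400/1681)n−12800/1681. Dividing through by 6400/1681 gives the monic gcd n−2.

n−2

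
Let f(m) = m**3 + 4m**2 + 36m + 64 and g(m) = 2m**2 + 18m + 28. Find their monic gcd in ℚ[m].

m + 2

Euclidean algorithm in ℚ[m]:
  m**3 + 4m**2 + 36m + 64 = ((1/2)m - 5/2)(2m**2 + 18m + 28) + (67m + 134)
  2m**2 + 18m + 28 = ((2/67)m + 14/67)(67m + 134) + (0)
Last nonzero remainder: 67m + 134. Dividing through by 67 gives the monic gcd m + 2.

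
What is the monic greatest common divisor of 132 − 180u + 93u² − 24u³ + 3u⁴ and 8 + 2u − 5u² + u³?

−2 + u

By polynomial division,
  3u⁴ − 24u³ + 93u² − 180u + 132 = (3u − 9)(u³ − 5u² + 2u + 8) + (42u² − 186u + 204)
  u³ − 5u² + 2u + 8 = ((1/42)u − 2/147)(42u² − 186u + 204) + (−(264/49)u + 528/49)
  42u² − 186u + 204 = (−(343/44)u + 833/44)(−(264/49)u + 528/49) + (0)
Last nonzero remainder: −(264/49)u + 528/49. Dividing through by −264/49 gives the monic gcd u − 2.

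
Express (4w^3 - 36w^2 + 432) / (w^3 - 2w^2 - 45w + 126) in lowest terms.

(4w^2 - 12w - 72)/(w^2 + 4w - 21)

Apply the Euclidean algorithm:
  4w^3 - 36w^2 + 432 = (4)(w^3 - 2w^2 - 45w + 126) + (-28w^2 + 180w - 72)
  w^3 - 2w^2 - 45w + 126 = (-(1/28)w - 31/196)(-28w^2 + 180w - 72) + (-(936/49)w + 5616/49)
  -28w^2 + 180w - 72 = ((343/234)w - 49/78)(-(936/49)w + 5616/49) + (0)
Last nonzero remainder: -(936/49)w + 5616/49. Dividing through by -936/49 gives the monic gcd w - 6.
Cancel w - 6 from numerator and denominator to get the reduced form.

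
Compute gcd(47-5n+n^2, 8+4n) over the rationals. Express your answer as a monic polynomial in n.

1

Repeated division with remainder:
  n^2-5n+47 = ((1/4)n-7/4)(4n+8) + (61)
  4n+8 = ((4/61)n+8/61)(61) + (0)
The last nonzero remainder is the constant 61, so the polynomials are coprime and gcd = 1.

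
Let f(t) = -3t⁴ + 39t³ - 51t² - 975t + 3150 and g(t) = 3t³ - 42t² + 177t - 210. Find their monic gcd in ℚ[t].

Repeated division with remainder:
  -3t⁴ + 39t³ - 51t² - 975t + 3150 = (-t - 1)(3t³ - 42t² + 177t - 210) + (84t² - 1008t + 2940)
  3t³ - 42t² + 177t - 210 = ((1/28)t - 1/14)(84t² - 1008t + 2940) + (0)
Last nonzero remainder: 84t² - 1008t + 2940. Dividing through by 84 gives the monic gcd t² - 12t + 35.

t² - 12t + 35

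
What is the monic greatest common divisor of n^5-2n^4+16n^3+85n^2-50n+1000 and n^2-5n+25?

n^2-5n+25

By polynomial division,
  n^5-2n^4+16n^3+85n^2-50n+1000 = (n^3+3n^2+6n+40)(n^2-5n+25) + (0)
The last nonzero remainder n^2-5n+25 is already monic.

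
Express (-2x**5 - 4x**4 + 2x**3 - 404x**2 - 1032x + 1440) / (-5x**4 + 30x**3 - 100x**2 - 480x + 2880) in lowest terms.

(2x**2 + 8x - 10)/(5x - 20)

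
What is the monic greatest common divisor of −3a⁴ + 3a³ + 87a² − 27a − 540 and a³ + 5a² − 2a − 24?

a² + 7a + 12

Apply the Euclidean algorithm:
  −3a⁴ + 3a³ + 87a² − 27a − 540 = (−3a + 18)(a³ + 5a² − 2a − 24) + (−9a² − 63a − 108)
  a³ + 5a² − 2a − 24 = (−(1/9)a + 2/9)(−9a² − 63a − 108) + (0)
Last nonzero remainder: −9a² − 63a − 108. Dividing through by −9 gives the monic gcd a² + 7a + 12.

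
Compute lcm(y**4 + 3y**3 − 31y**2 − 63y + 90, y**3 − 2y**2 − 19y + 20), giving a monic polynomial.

y**5 + 7y**4 − 19y**3 − 187y**2 − 162y + 360

Apply the Euclidean algorithm:
  y**4 + 3y**3 − 31y**2 − 63y + 90 = (y + 5)(y**3 − 2y**2 − 19y + 20) + (−2y**2 + 12y − 10)
  y**3 − 2y**2 − 19y + 20 = (−(1/2)y − 2)(−2y**2 + 12y − 10) + (0)
Last nonzero remainder: −2y**2 + 12y − 10. Dividing through by −2 gives the monic gcd y**2 − 6y + 5.
Then lcm(f, g) = f·g / gcd(f, g); expanding and making the result monic gives the answer.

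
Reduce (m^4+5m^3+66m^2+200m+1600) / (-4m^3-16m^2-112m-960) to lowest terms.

(-m^2-7m-40)/(4m+24)

Repeated division with remainder:
  m^4+5m^3+66m^2+200m+1600 = (-(1/4)m-1/4)(-4m^3-16m^2-112m-960) + (34m^2-68m+1360)
  -4m^3-16m^2-112m-960 = (-(2/17)m-12/17)(34m^2-68m+1360) + (0)
Last nonzero remainder: 34m^2-68m+1360. Dividing through by 34 gives the monic gcd m^2-2m+40.
Cancel m^2-2m+40 from numerator and denominator to get the reduced form.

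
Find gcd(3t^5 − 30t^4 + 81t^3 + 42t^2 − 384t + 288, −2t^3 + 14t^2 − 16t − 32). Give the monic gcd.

Apply the Euclidean algorithm:
  3t^5 − 30t^4 + 81t^3 + 42t^2 − 384t + 288 = (−(3/2)t^2 + (9/2)t + 3)(−2t^3 + 14t^2 − 16t − 32) + (24t^2 − 192t + 384)
  −2t^3 + 14t^2 − 16t − 32 = (−(1/12)t − 1/12)(24t^2 − 192t + 384) + (0)
Last nonzero remainder: 24t^2 − 192t + 384. Dividing through by 24 gives the monic gcd t^2 − 8t + 16.

t^2 − 8t + 16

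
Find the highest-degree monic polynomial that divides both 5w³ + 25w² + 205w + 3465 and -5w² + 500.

Euclidean algorithm in ℚ[w]:
  5w³ + 25w² + 205w + 3465 = (-w - 5)(-5w² + 500) + (705w + 5965)
  -5w² + 500 = (-(1/141)w + 1193/19881)(705w + 5965) + (2824255/19881)
  705w + 5965 = ((2803221/564851)w + 23718033/564851)(2824255/19881) + (0)
The last nonzero remainder is the constant 2824255/19881, so the polynomials are coprime and gcd = 1.

1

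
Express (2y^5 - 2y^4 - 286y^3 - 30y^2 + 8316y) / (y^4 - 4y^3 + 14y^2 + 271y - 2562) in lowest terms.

Apply the Euclidean algorithm:
  2y^5 - 2y^4 - 286y^3 - 30y^2 + 8316y = (2y + 6)(y^4 - 4y^3 + 14y^2 + 271y - 2562) + (-290y^3 - 656y^2 + 11814y + 15372)
  y^4 - 4y^3 + 14y^2 + 271y - 2562 = (-(1/290)y + 454/21025)(-290y^3 - 656y^2 + 11814y + 15372) + ((1448689/21025)y^2 + (1448689/21025)y - 60844938/21025)
  -290y^3 - 656y^2 + 11814y + 15372 = (-(6097250/1448689)y - 126150/23749)((1448689/21025)y^2 + (1448689/21025)y - 60844938/21025) + (0)
Last nonzero remainder: (1448689/21025)y^2 + (1448689/21025)y - 60844938/21025. Dividing through by 1448689/21025 gives the monic gcd y^2 + y - 42.
Cancel y^2 + y - 42 from numerator and denominator to get the reduced form.

(2y^3 - 4y^2 - 198y)/(y^2 - 5y + 61)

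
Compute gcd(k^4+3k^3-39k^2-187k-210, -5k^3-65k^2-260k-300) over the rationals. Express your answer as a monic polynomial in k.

k^2+7k+10

Apply the Euclidean algorithm:
  k^4+3k^3-39k^2-187k-210 = (-(1/5)k+2)(-5k^3-65k^2-260k-300) + (39k^2+273k+390)
  -5k^3-65k^2-260k-300 = (-(5/39)k-10/13)(39k^2+273k+390) + (0)
Last nonzero remainder: 39k^2+273k+390. Dividing through by 39 gives the monic gcd k^2+7k+10.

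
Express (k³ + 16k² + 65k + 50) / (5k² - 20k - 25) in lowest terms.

By polynomial division,
  k³ + 16k² + 65k + 50 = ((1/5)k + 4)(5k² - 20k - 25) + (150k + 150)
  5k² - 20k - 25 = ((1/30)k - 1/6)(150k + 150) + (0)
Last nonzero remainder: 150k + 150. Dividing through by 150 gives the monic gcd k + 1.
Cancel k + 1 from numerator and denominator to get the reduced form.

(k² + 15k + 50)/(5k - 25)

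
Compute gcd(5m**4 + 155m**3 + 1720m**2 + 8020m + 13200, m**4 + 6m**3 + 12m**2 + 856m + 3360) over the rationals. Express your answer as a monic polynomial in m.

Euclidean algorithm in ℚ[m]:
  5m**4 + 155m**3 + 1720m**2 + 8020m + 13200 = (5)(m**4 + 6m**3 + 12m**2 + 856m + 3360) + (125m**3 + 1660m**2 + 3740m - 3600)
  m**4 + 6m**3 + 12m**2 + 856m + 3360 = ((1/125)m - 182/3125)(125m**3 + 1660m**2 + 3740m - 3600) + ((49224/625)m**2 + (689136/625)m + 393792/125)
  125m**3 + 1660m**2 + 3740m - 3600 = ((78125/49224)m - 9375/8204)((49224/625)m**2 + (689136/625)m + 393792/125) + (0)
Last nonzero remainder: (49224/625)m**2 + (689136/625)m + 393792/125. Dividing through by 49224/625 gives the monic gcd m**2 + 14m + 40.

m**2 + 14m + 40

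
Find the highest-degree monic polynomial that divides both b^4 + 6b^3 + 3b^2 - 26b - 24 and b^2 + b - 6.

b^2 + b - 6

Euclidean algorithm in ℚ[b]:
  b^4 + 6b^3 + 3b^2 - 26b - 24 = (b^2 + 5b + 4)(b^2 + b - 6) + (0)
The last nonzero remainder b^2 + b - 6 is already monic.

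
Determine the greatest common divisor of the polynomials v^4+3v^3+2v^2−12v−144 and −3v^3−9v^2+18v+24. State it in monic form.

v+4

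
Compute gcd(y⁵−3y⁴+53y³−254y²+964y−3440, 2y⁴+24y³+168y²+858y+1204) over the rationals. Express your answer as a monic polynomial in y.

Repeated division with remainder:
  y⁵−3y⁴+53y³−254y²+964y−3440 = ((1/2)y−15/2)(2y⁴+24y³+168y²+858y+1204) + (149y³+577y²+6797y+5590)
  2y⁴+24y³+168y²+858y+1204 = ((2/149)y+2422/22201)(149y³+577y²+6797y+5590) + ((306768/22201)y²+(920304/22201)y+13191024/22201)
  149y³+577y²+6797y+5590 = ((3307949/306768)y+1443065/153384)((306768/22201)y²+(920304/22201)y+13191024/22201) + (0)
Last nonzero remainder: (306768/22201)y²+(920304/22201)y+13191024/22201. Dividing through by 306768/22201 gives the monic gcd y²+3y+43.

y²+3y+43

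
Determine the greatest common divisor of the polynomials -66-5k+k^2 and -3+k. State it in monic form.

1

Euclidean algorithm in ℚ[k]:
  k^2-5k-66 = (k-2)(k-3) + (-72)
  k-3 = (-(1/72)k+1/24)(-72) + (0)
The last nonzero remainder is the constant -72, so the polynomials are coprime and gcd = 1.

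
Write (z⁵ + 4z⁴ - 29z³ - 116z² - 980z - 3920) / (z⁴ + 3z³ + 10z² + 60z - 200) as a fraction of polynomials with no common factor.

Euclidean algorithm in ℚ[z]:
  z⁵ + 4z⁴ - 29z³ - 116z² - 980z - 3920 = (z + 1)(z⁴ + 3z³ + 10z² + 60z - 200) + (-42z³ - 186z² - 840z - 3720)
  z⁴ + 3z³ + 10z² + 60z - 200 = (-(1/42)z + 5/147)(-42z³ - 186z² - 840z - 3720) + (-(180/49)z² - 3600/49)
  -42z³ - 186z² - 840z - 3720 = ((343/30)z + 1519/30)(-(180/49)z² - 3600/49) + (0)
Last nonzero remainder: -(180/49)z² - 3600/49. Dividing through by -180/49 gives the monic gcd z² + 20.
Cancel z² + 20 from numerator and denominator to get the reduced form.

(z³ + 4z² - 49z - 196)/(z² + 3z - 10)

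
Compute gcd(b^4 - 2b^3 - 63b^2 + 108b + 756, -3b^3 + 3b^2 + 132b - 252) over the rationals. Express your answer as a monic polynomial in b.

By polynomial division,
  b^4 - 2b^3 - 63b^2 + 108b + 756 = (-(1/3)b + 1/3)(-3b^3 + 3b^2 + 132b - 252) + (-20b^2 - 20b + 840)
  -3b^3 + 3b^2 + 132b - 252 = ((3/20)b - 3/10)(-20b^2 - 20b + 840) + (0)
Last nonzero remainder: -20b^2 - 20b + 840. Dividing through by -20 gives the monic gcd b^2 + b - 42.

b^2 + b - 42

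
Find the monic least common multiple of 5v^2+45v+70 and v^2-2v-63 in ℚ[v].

v^3-67v-126

Apply the Euclidean algorithm:
  5v^2+45v+70 = (5)(v^2-2v-63) + (55v+385)
  v^2-2v-63 = ((1/55)v-9/55)(55v+385) + (0)
Last nonzero remainder: 55v+385. Dividing through by 55 gives the monic gcd v+7.
Then lcm(f, g) = f·g / gcd(f, g); expanding and making the result monic gives the answer.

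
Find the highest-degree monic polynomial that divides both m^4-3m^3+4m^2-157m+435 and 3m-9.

m-3

By polynomial division,
  m^4-3m^3+4m^2-157m+435 = ((1/3)m^3+(4/3)m-145/3)(3m-9) + (0)
Last nonzero remainder: 3m-9. Dividing through by 3 gives the monic gcd m-3.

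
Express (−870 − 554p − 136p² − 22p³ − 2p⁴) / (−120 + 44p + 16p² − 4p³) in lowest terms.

(145 + 44p + 8p² + p³)/(20 − 14p + 2p²)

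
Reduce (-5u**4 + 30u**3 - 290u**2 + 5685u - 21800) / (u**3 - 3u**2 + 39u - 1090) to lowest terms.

By polynomial division,
  -5u**4 + 30u**3 - 290u**2 + 5685u - 21800 = (-5u + 15)(u**3 - 3u**2 + 39u - 1090) + (-50u**2 - 350u - 5450)
  u**3 - 3u**2 + 39u - 1090 = (-(1/50)u + 1/5)(-50u**2 - 350u - 5450) + (0)
Last nonzero remainder: -50u**2 - 350u - 5450. Dividing through by -50 gives the monic gcd u**2 + 7u + 109.
Cancel u**2 + 7u + 109 from numerator and denominator to get the reduced form.

(-5u**2 + 65u - 200)/(u - 10)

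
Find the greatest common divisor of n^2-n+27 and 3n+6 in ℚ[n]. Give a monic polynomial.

1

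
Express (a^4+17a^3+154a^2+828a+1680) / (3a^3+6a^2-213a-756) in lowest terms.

Euclidean algorithm in ℚ[a]:
  a^4+17a^3+154a^2+828a+1680 = ((1/3)a+5)(3a^3+6a^2-213a-756) + (195a^2+2145a+5460)
  3a^3+6a^2-213a-756 = ((1/65)a-9/65)(195a^2+2145a+5460) + (0)
Last nonzero remainder: 195a^2+2145a+5460. Dividing through by 195 gives the monic gcd a^2+11a+28.
Cancel a^2+11a+28 from numerator and denominator to get the reduced form.

(a^2+6a+60)/(3a-27)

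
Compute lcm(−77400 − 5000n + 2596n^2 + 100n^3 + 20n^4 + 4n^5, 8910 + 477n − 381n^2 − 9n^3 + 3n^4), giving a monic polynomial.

−1277100 + 246450n + 44734n^2 − 10633n^3 + 554n^4 + 6n^5 − 12n^6 + n^7

Repeated division with remainder:
  4n^5 + 20n^4 + 100n^3 + 2596n^2 − 5000n − 77400 = ((4/3)n + 32/3)(3n^4 − 9n^3 − 381n^2 + 477n + 8910) + (704n^3 + 6024n^2 − 21968n − 172440)
  3n^4 − 9n^3 − 381n^2 + 477n + 8910 = ((3/704)n − 3051/61952)(704n^3 + 6024n^2 − 21968n − 172440) + ((71883/7744)n^2 + (503181/3872)n + 3234735/7744)
  704n^3 + 6024n^2 − 21968n − 172440 = ((5451776/71883)n − 29675008/71883)((71883/7744)n^2 + (503181/3872)n + 3234735/7744) + (0)
Last nonzero remainder: (71883/7744)n^2 + (503181/3872)n + 3234735/7744. Dividing through by 71883/7744 gives the monic gcd n^2 + 14n + 45.
Then lcm(f, g) = f·g / gcd(f, g); expanding and making the result monic gives the answer.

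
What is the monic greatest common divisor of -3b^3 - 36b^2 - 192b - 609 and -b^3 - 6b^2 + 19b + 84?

b + 7

By polynomial division,
  -3b^3 - 36b^2 - 192b - 609 = (3)(-b^3 - 6b^2 + 19b + 84) + (-18b^2 - 249b - 861)
  -b^3 - 6b^2 + 19b + 84 = ((1/18)b - 47/108)(-18b^2 - 249b - 861) + (-(1495/36)b - 10465/36)
  -18b^2 - 249b - 861 = ((648/1495)b + 4428/1495)(-(1495/36)b - 10465/36) + (0)
Last nonzero remainder: -(1495/36)b - 10465/36. Dividing through by -1495/36 gives the monic gcd b + 7.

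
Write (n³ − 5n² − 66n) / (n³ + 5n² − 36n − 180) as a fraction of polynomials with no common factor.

By polynomial division,
  n³ − 5n² − 66n = (n³ + 5n² − 36n − 180) + (−10n² − 30n + 180)
  n³ + 5n² − 36n − 180 = (−(1/10)n − 1/5)(−10n² − 30n + 180) + (−24n − 144)
  −10n² − 30n + 180 = ((5/12)n − 5/4)(−24n − 144) + (0)
Last nonzero remainder: −24n − 144. Dividing through by −24 gives the monic gcd n + 6.
Cancel n + 6 from numerator and denominator to get the reduced form.

(n² − 11n)/(n² − n − 30)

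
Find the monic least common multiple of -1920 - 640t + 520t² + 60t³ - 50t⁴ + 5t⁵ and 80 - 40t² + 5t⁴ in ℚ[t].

-1536 + 1024t + 544t² - 496t³ + 16t⁴ + 56t⁵ - 14t⁶ + t⁷

Apply the Euclidean algorithm:
  5t⁵ - 50t⁴ + 60t³ + 520t² - 640t - 1920 = (t - 10)(5t⁴ - 40t² + 80) + (100t³ + 120t² - 720t - 1120)
  5t⁴ - 40t² + 80 = ((1/20)t - 3/50)(100t³ + 120t² - 720t - 1120) + ((16/5)t² + (64/5)t + 64/5)
  100t³ + 120t² - 720t - 1120 = ((125/4)t - 175/2)((16/5)t² + (64/5)t + 64/5) + (0)
Last nonzero remainder: (16/5)t² + (64/5)t + 64/5. Dividing through by 16/5 gives the monic gcd t² + 4t + 4.
Then lcm(f, g) = f·g / gcd(f, g); expanding and making the result monic gives the answer.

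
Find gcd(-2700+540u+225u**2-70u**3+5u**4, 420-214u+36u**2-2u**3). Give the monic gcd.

30-11u+u**2

By polynomial division,
  5u**4-70u**3+225u**2+540u-2700 = (-(5/2)u-10)(-2u**3+36u**2-214u+420) + (50u**2-550u+1500)
  -2u**3+36u**2-214u+420 = (-(1/25)u+7/25)(50u**2-550u+1500) + (0)
Last nonzero remainder: 50u**2-550u+1500. Dividing through by 50 gives the monic gcd u**2-11u+30.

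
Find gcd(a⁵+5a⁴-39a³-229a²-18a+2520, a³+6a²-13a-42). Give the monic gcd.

Repeated division with remainder:
  a⁵+5a⁴-39a³-229a²-18a+2520 = (a²-a-20)(a³+6a²-13a-42) + (-80a²-320a+1680)
  a³+6a²-13a-42 = (-(1/80)a-1/40)(-80a²-320a+1680) + (0)
Last nonzero remainder: -80a²-320a+1680. Dividing through by -80 gives the monic gcd a²+4a-21.

a²+4a-21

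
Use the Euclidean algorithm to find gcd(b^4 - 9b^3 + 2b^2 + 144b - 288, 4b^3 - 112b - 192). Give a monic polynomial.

b^2 - 2b - 24

Repeated division with remainder:
  b^4 - 9b^3 + 2b^2 + 144b - 288 = ((1/4)b - 9/4)(4b^3 - 112b - 192) + (30b^2 - 60b - 720)
  4b^3 - 112b - 192 = ((2/15)b + 4/15)(30b^2 - 60b - 720) + (0)
Last nonzero remainder: 30b^2 - 60b - 720. Dividing through by 30 gives the monic gcd b^2 - 2b - 24.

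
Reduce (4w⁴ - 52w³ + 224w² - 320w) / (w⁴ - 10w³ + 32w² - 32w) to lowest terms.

(4w - 20)/(w - 2)

Apply the Euclidean algorithm:
  4w⁴ - 52w³ + 224w² - 320w = (4)(w⁴ - 10w³ + 32w² - 32w) + (-12w³ + 96w² - 192w)
  w⁴ - 10w³ + 32w² - 32w = (-(1/12)w + 1/6)(-12w³ + 96w² - 192w) + (0)
Last nonzero remainder: -12w³ + 96w² - 192w. Dividing through by -12 gives the monic gcd w³ - 8w² + 16w.
Cancel w³ - 8w² + 16w from numerator and denominator to get the reduced form.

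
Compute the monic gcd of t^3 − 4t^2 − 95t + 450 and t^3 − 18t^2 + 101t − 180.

Apply the Euclidean algorithm:
  t^3 − 4t^2 − 95t + 450 = (t^3 − 18t^2 + 101t − 180) + (14t^2 − 196t + 630)
  t^3 − 18t^2 + 101t − 180 = ((1/14)t − 2/7)(14t^2 − 196t + 630) + (0)
Last nonzero remainder: 14t^2 − 196t + 630. Dividing through by 14 gives the monic gcd t^2 − 14t + 45.

t^2 − 14t + 45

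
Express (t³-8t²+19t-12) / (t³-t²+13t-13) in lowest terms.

(t²-7t+12)/(t²+13)

Euclidean algorithm in ℚ[t]:
  t³-8t²+19t-12 = (t³-t²+13t-13) + (-7t²+6t+1)
  t³-t²+13t-13 = (-(1/7)t+1/49)(-7t²+6t+1) + ((638/49)t-638/49)
  -7t²+6t+1 = (-(343/638)t-49/638)((638/49)t-638/49) + (0)
Last nonzero remainder: (638/49)t-638/49. Dividing through by 638/49 gives the monic gcd t-1.
Cancel t-1 from numerator and denominator to get the reduced form.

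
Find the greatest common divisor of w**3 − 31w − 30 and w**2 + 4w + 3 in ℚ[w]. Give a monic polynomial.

w + 1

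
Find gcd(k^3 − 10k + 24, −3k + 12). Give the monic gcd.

1

Repeated division with remainder:
  k^3 − 10k + 24 = (−(1/3)k^2 − (4/3)k − 2)(−3k + 12) + (48)
  −3k + 12 = (−(1/16)k + 1/4)(48) + (0)
The last nonzero remainder is the constant 48, so the polynomials are coprime and gcd = 1.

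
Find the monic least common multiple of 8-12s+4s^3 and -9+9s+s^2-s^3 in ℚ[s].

-18+27s+2s^2-12s^3+s^5

By polynomial division,
  4s^3-12s+8 = (-4)(-s^3+s^2+9s-9) + (4s^2+24s-28)
  -s^3+s^2+9s-9 = (-(1/4)s+7/4)(4s^2+24s-28) + (-40s+40)
  4s^2+24s-28 = (-(1/10)s-7/10)(-40s+40) + (0)
Last nonzero remainder: -40s+40. Dividing through by -40 gives the monic gcd s-1.
Then lcm(f, g) = f·g / gcd(f, g); expanding and making the result monic gives the answer.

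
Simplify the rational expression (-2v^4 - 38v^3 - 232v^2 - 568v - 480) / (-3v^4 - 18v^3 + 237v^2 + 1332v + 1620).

(2v + 8)/(3v - 27)

Repeated division with remainder:
  -2v^4 - 38v^3 - 232v^2 - 568v - 480 = (2/3)(-3v^4 - 18v^3 + 237v^2 + 1332v + 1620) + (-26v^3 - 390v^2 - 1456v - 1560)
  -3v^4 - 18v^3 + 237v^2 + 1332v + 1620 = ((3/26)v - 27/26)(-26v^3 - 390v^2 - 1456v - 1560) + (0)
Last nonzero remainder: -26v^3 - 390v^2 - 1456v - 1560. Dividing through by -26 gives the monic gcd v^3 + 15v^2 + 56v + 60.
Cancel v^3 + 15v^2 + 56v + 60 from numerator and denominator to get the reduced form.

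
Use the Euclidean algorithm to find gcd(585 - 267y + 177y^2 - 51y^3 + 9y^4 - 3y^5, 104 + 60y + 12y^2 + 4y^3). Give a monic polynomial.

By polynomial division,
  -3y^5 + 9y^4 - 51y^3 + 177y^2 - 267y + 585 = (-(3/4)y^2 + (9/2)y - 15)(4y^3 + 12y^2 + 60y + 104) + (165y^2 + 165y + 2145)
  4y^3 + 12y^2 + 60y + 104 = ((4/165)y + 8/165)(165y^2 + 165y + 2145) + (0)
Last nonzero remainder: 165y^2 + 165y + 2145. Dividing through by 165 gives the monic gcd y^2 + y + 13.

13 + y + y^2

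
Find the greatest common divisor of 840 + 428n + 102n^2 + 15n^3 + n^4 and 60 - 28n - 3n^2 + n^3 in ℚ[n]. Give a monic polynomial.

5 + n

Repeated division with remainder:
  n^4 + 15n^3 + 102n^2 + 428n + 840 = (n + 18)(n^3 - 3n^2 - 28n + 60) + (184n^2 + 872n - 240)
  n^3 - 3n^2 - 28n + 60 = ((1/184)n - 89/2116)(184n^2 + 872n - 240) + ((5280/529)n + 26400/529)
  184n^2 + 872n - 240 = ((12167/660)n - 529/110)((5280/529)n + 26400/529) + (0)
Last nonzero remainder: (5280/529)n + 26400/529. Dividing through by 5280/529 gives the monic gcd n + 5.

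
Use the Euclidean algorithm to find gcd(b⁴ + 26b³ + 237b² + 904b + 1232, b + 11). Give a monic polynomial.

b + 11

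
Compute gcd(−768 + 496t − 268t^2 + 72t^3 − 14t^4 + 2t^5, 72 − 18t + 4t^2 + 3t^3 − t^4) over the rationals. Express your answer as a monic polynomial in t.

−24 + 14t − 6t^2 + t^3

Euclidean algorithm in ℚ[t]:
  2t^5 − 14t^4 + 72t^3 − 268t^2 + 496t − 768 = (−2t + 8)(−t^4 + 3t^3 + 4t^2 − 18t + 72) + (56t^3 − 336t^2 + 784t − 1344)
  −t^4 + 3t^3 + 4t^2 − 18t + 72 = (−(1/56)t − 3/56)(56t^3 − 336t^2 + 784t − 1344) + (0)
Last nonzero remainder: 56t^3 − 336t^2 + 784t − 1344. Dividing through by 56 gives the monic gcd t^3 − 6t^2 + 14t − 24.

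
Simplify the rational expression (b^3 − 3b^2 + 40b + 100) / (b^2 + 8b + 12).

(b^2 − 5b + 50)/(b + 6)

Apply the Euclidean algorithm:
  b^3 − 3b^2 + 40b + 100 = (b − 11)(b^2 + 8b + 12) + (116b + 232)
  b^2 + 8b + 12 = ((1/116)b + 3/58)(116b + 232) + (0)
Last nonzero remainder: 116b + 232. Dividing through by 116 gives the monic gcd b + 2.
Cancel b + 2 from numerator and denominator to get the reduced form.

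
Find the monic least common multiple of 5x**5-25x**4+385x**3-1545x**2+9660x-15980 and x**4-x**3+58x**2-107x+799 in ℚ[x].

x**7-8x**6+109x**5-625x**4+4168x**3-14245x**2+42432x-54332

By polynomial division,
  5x**5-25x**4+385x**3-1545x**2+9660x-15980 = (5x-20)(x**4-x**3+58x**2-107x+799) + (75x**3+150x**2+3525x)
  x**4-x**3+58x**2-107x+799 = ((1/75)x-1/25)(75x**3+150x**2+3525x) + (17x**2+34x+799)
  75x**3+150x**2+3525x = ((75/17)x)(17x**2+34x+799) + (0)
Last nonzero remainder: 17x**2+34x+799. Dividing through by 17 gives the monic gcd x**2+2x+47.
Then lcm(f, g) = f·g / gcd(f, g); expanding and making the result monic gives the answer.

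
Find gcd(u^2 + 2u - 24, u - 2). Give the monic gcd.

1

Apply the Euclidean algorithm:
  u^2 + 2u - 24 = (u + 4)(u - 2) + (-16)
  u - 2 = (-(1/16)u + 1/8)(-16) + (0)
The last nonzero remainder is the constant -16, so the polynomials are coprime and gcd = 1.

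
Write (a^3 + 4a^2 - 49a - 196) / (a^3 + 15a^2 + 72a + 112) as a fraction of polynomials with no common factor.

(a - 7)/(a + 4)

Repeated division with remainder:
  a^3 + 4a^2 - 49a - 196 = (a^3 + 15a^2 + 72a + 112) + (-11a^2 - 121a - 308)
  a^3 + 15a^2 + 72a + 112 = (-(1/11)a - 4/11)(-11a^2 - 121a - 308) + (0)
Last nonzero remainder: -11a^2 - 121a - 308. Dividing through by -11 gives the monic gcd a^2 + 11a + 28.
Cancel a^2 + 11a + 28 from numerator and denominator to get the reduced form.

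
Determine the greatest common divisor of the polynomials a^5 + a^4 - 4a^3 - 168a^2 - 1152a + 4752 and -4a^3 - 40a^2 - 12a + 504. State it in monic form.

Euclidean algorithm in ℚ[a]:
  a^5 + a^4 - 4a^3 - 168a^2 - 1152a + 4752 = (-(1/4)a^2 + (9/4)a - 83/4)(-4a^3 - 40a^2 - 12a + 504) + (-845a^2 - 2535a + 15210)
  -4a^3 - 40a^2 - 12a + 504 = ((4/845)a + 28/845)(-845a^2 - 2535a + 15210) + (0)
Last nonzero remainder: -845a^2 - 2535a + 15210. Dividing through by -845 gives the monic gcd a^2 + 3a - 18.

a^2 + 3a - 18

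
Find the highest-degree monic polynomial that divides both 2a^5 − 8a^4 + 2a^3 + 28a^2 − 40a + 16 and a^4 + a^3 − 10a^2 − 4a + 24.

By polynomial division,
  2a^5 − 8a^4 + 2a^3 + 28a^2 − 40a + 16 = (2a − 10)(a^4 + a^3 − 10a^2 − 4a + 24) + (32a^3 − 64a^2 − 128a + 256)
  a^4 + a^3 − 10a^2 − 4a + 24 = ((1/32)a + 3/32)(32a^3 − 64a^2 − 128a + 256) + (0)
Last nonzero remainder: 32a^3 − 64a^2 − 128a + 256. Dividing through by 32 gives the monic gcd a^3 − 2a^2 − 4a + 8.

a^3 − 2a^2 − 4a + 8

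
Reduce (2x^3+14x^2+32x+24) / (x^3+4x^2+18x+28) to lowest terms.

(2x^2+10x+12)/(x^2+2x+14)

Repeated division with remainder:
  2x^3+14x^2+32x+24 = (2)(x^3+4x^2+18x+28) + (6x^2-4x-32)
  x^3+4x^2+18x+28 = ((1/6)x+7/9)(6x^2-4x-32) + ((238/9)x+476/9)
  6x^2-4x-32 = ((27/119)x-72/119)((238/9)x+476/9) + (0)
Last nonzero remainder: (238/9)x+476/9. Dividing through by 238/9 gives the monic gcd x+2.
Cancel x+2 from numerator and denominator to get the reduced form.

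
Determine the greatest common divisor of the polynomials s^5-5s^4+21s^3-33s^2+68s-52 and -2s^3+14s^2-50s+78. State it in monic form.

s^2-4s+13

By polynomial division,
  s^5-5s^4+21s^3-33s^2+68s-52 = (-(1/2)s^2-s-5)(-2s^3+14s^2-50s+78) + (26s^2-104s+338)
  -2s^3+14s^2-50s+78 = (-(1/13)s+3/13)(26s^2-104s+338) + (0)
Last nonzero remainder: 26s^2-104s+338. Dividing through by 26 gives the monic gcd s^2-4s+13.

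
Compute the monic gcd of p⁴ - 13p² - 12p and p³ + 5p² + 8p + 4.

p + 1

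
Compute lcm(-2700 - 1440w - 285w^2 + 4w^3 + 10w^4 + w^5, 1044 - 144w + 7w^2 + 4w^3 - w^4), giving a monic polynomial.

By polynomial division,
  w^5 + 10w^4 + 4w^3 - 285w^2 - 1440w - 2700 = (-w - 14)(-w^4 + 4w^3 + 7w^2 - 144w + 1044) + (67w^3 - 331w^2 - 2412w + 11916)
  -w^4 + 4w^3 + 7w^2 - 144w + 1044 = (-(1/67)w - 63/4489)(67w^3 - 331w^2 - 2412w + 11916) + (-(151034/4489)w^2 + 5437224/4489)
  67w^3 - 331w^2 - 2412w + 11916 = (-(300763/151034)w + 1485859/151034)(-(151034/4489)w^2 + 5437224/4489) + (0)
Last nonzero remainder: -(151034/4489)w^2 + 5437224/4489. Dividing through by -151034/4489 gives the monic gcd w^2 - 36.
Then lcm(f, g) = f·g / gcd(f, g); expanding and making the result monic gives the answer.

-78300 - 30960w - 5205w^2 - 184w^3 - 11w^4 - 7w^5 + 6w^6 + w^7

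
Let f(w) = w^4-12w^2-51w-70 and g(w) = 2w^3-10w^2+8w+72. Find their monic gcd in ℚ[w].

w+2

Apply the Euclidean algorithm:
  w^4-12w^2-51w-70 = ((1/2)w+5/2)(2w^3-10w^2+8w+72) + (9w^2-107w-250)
  2w^3-10w^2+8w+72 = ((2/9)w+124/81)(9w^2-107w-250) + ((18416/81)w+36832/81)
  9w^2-107w-250 = ((729/18416)w-10125/18416)((18416/81)w+36832/81) + (0)
Last nonzero remainder: (18416/81)w+36832/81. Dividing through by 18416/81 gives the monic gcd w+2.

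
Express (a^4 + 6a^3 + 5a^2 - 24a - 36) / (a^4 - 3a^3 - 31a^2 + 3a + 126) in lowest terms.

By polynomial division,
  a^4 + 6a^3 + 5a^2 - 24a - 36 = (a^4 - 3a^3 - 31a^2 + 3a + 126) + (9a^3 + 36a^2 - 27a - 162)
  a^4 - 3a^3 - 31a^2 + 3a + 126 = ((1/9)a - 7/9)(9a^3 + 36a^2 - 27a - 162) + (0)
Last nonzero remainder: 9a^3 + 36a^2 - 27a - 162. Dividing through by 9 gives the monic gcd a^3 + 4a^2 - 3a - 18.
Cancel a^3 + 4a^2 - 3a - 18 from numerator and denominator to get the reduced form.

(a + 2)/(a - 7)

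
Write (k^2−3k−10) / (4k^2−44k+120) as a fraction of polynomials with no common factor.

(k+2)/(4k−24)

Repeated division with remainder:
  k^2−3k−10 = (1/4)(4k^2−44k+120) + (8k−40)
  4k^2−44k+120 = ((1/2)k−3)(8k−40) + (0)
Last nonzero remainder: 8k−40. Dividing through by 8 gives the monic gcd k−5.
Cancel k−5 from numerator and denominator to get the reduced form.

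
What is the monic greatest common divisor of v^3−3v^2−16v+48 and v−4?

Euclidean algorithm in ℚ[v]:
  v^3−3v^2−16v+48 = (v^2+v−12)(v−4) + (0)
The last nonzero remainder v−4 is already monic.

v−4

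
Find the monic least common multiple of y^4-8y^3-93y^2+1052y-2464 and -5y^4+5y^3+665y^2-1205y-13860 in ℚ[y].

Repeated division with remainder:
  y^4-8y^3-93y^2+1052y-2464 = (-1/5)(-5y^4+5y^3+665y^2-1205y-13860) + (-7y^3+40y^2+811y-5236)
  -5y^4+5y^3+665y^2-1205y-13860 = ((5/7)y+165/49)(-7y^3+40y^2+811y-5236) + (-(2400/49)y^2-(9600/49)y+26400/7)
  -7y^3+40y^2+811y-5236 = ((343/2400)y-833/600)(-(2400/49)y^2-(9600/49)y+26400/7) + (0)
Last nonzero remainder: -(2400/49)y^2-(9600/49)y+26400/7. Dividing through by -2400/49 gives the monic gcd y^2+4y-77.
Then lcm(f, g) = f·g / gcd(f, g); expanding and making the result monic gives the answer.

y^6-13y^5-89y^4+1805y^3-4376y^2-25552y+88704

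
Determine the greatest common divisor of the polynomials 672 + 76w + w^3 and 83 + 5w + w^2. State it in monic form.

1

Apply the Euclidean algorithm:
  w^3 + 76w + 672 = (w - 5)(w^2 + 5w + 83) + (18w + 1087)
  w^2 + 5w + 83 = ((1/18)w - 997/324)(18w + 1087) + (1110631/324)
  18w + 1087 = ((5832/1110631)w + 352188/1110631)(1110631/324) + (0)
The last nonzero remainder is the constant 1110631/324, so the polynomials are coprime and gcd = 1.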